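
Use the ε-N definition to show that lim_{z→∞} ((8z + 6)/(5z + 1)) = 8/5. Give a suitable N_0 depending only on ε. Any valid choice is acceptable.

N_0 = (22/25)/ε

Let ε > 0 be given. We seek N_0 > 0 such that z > N_0 implies |(8z + 6)/(5z + 1) − (8/5)| < ε.
(8z + 6)/(5z + 1) − (8/5) = (5(8z + 6) − 8(5z + 1)) / (5(5z + 1)) = 22/(5(5z + 1)).
For z > 0 we have 5z + 1 > 5z, so |(8z + 6)/(5z + 1) − (8/5)| = 22/(5(5z + 1)) < 22/(5·5z) = (22/25)/z.
Thus |(8z + 6)/(5z + 1) − (8/5)| < ε whenever z > (22/25)/ε.
Take N_0 = (22/25)/ε. If z > N_0 then |(8z + 6)/(5z + 1) − (8/5)| < (22/25)/z < ε.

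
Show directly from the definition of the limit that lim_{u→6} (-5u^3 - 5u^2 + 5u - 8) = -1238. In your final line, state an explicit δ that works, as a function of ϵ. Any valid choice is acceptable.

Let ϵ > 0 be given. We want δ > 0 such that 0 < |u − 6| < δ implies |(-5u^3 - 5u^2 + 5u - 8) + 1238| < ϵ.
(-5u^3 - 5u^2 + 5u - 8) + 1238 = -5u^3 - 5u^2 + 5u + 1230 = (u − 6)(-5u^2 - 35u - 205).
So |(-5u^3 - 5u^2 + 5u - 8) + 1238| = |u − 6|·|-5u^2 - 35u - 205|.
Require δ ≤ 1. Then |u − 6| < 1 gives |u| < 7, and by the triangle inequality |-5u^2 - 35u - 205| ≤ 5·7^2 + 35·7 + 205 = 695.
Hence |(-5u^3 - 5u^2 + 5u - 8) + 1238| ≤ 695|u − 6| < ϵ provided |u − 6| < ϵ/695.
Choosing δ = min(1, ϵ/695) ensures both conditions, hence |(-5u^3 - 5u^2 + 5u - 8) + 1238| < ϵ.

δ = min(1, ϵ/695)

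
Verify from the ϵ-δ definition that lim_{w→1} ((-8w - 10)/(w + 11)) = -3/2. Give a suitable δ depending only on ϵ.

Let ϵ > 0 be given. We want δ > 0 with 0 < |w − 1| < δ ⇒ |(-8w - 10)/(w + 11) + 3/2| < ϵ.
Combining over a common denominator, (-8w - 10)/(w + 11) + 3/2 = [(-8w - 10)·12 − (-18)·(w + 11)] / [12·(w + 11)] = -78(w − 1) / (12(w + 11)).
So |(-8w - 10)/(w + 11) + 3/2| = 78|w − 1| / (12·|w + 11|).
Require δ ≤ 6, so |w + 11| ≥ |12| − |w − 1| > 12 − 6 = 6.
Hence |(-8w - 10)/(w + 11) + 3/2| < 78|w − 1|/(12·6) = (13/12)|w − 1|, which is < ϵ once |w − 1| < (12/13)ϵ.
Take δ = min(6, (12/13)ϵ). Then 0 < |w − 1| < δ forces both bounds, so |(-8w - 10)/(w + 11) + 3/2| < ϵ.

δ = min(6, (12/13)ϵ)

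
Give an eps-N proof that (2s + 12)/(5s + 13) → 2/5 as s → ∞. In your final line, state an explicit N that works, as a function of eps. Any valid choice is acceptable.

N = (34/25)/eps

Let eps > 0 be given. We seek N > 0 such that s > N implies |(2s + 12)/(5s + 13) − (2/5)| < eps.
(2s + 12)/(5s + 13) − (2/5) = (5(2s + 12) − 2(5s + 13)) / (5(5s + 13)) = 34/(5(5s + 13)).
For s > 0 we have 5s + 13 > 5s, so |(2s + 12)/(5s + 13) − (2/5)| = 34/(5(5s + 13)) < 34/(5·5s) = (34/25)/s.
Thus |(2s + 12)/(5s + 13) − (2/5)| < eps whenever s > (34/25)/eps.
Take N = (34/25)/eps. If s > N then |(2s + 12)/(5s + 13) − (2/5)| < (34/25)/s < eps.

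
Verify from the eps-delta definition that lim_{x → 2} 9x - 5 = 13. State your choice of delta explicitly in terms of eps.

delta = eps/9

Suppose eps > 0. We need delta > 0 so that 0 < |x − 2| < delta implies |(9x - 5) − 13| < eps.
Since (9x - 5) − 13 = 9(x − 2), we have |(9x - 5) − 13| = 9|x − 2|.
Thus it suffices that |x − 2| < eps/9.
Choosing delta = eps/9 gives |(9x - 5) − 13| = 9|x − 2| < eps whenever |x − 2| < delta.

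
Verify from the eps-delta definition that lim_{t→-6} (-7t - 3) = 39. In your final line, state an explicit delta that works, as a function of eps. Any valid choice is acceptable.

delta = eps/7

Suppose eps > 0. We need delta > 0 so that 0 < |t + 6| < delta implies |(-7t - 3) − 39| < eps.
Since (-7t - 3) − 39 = -7(t + 6), we have |(-7t - 3) − 39| = 7|t + 6|.
So 7|t + 6| < eps exactly when |t + 6| < eps/7.
Choosing delta = eps/7 gives |(-7t - 3) − 39| = 7|t + 6| < eps whenever |t + 6| < delta.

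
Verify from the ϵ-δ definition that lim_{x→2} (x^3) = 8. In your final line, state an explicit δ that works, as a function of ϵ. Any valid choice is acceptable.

δ = min(2, ϵ/28)

Suppose ϵ > 0. We seek δ > 0 with 0 < |x − 2| < δ ⇒ |x^3 − 8| < ϵ.
Factor: x^3 − 8 = (x − 2)(x^2 + 2x + 4), so |x^3 − 8| = |x − 2|·|x^2 + 2x + 4|.
Restrict δ ≤ 2. Then |x − 2| < 2 gives |x| < 4, so by the triangle inequality |x^2 + 2x + 4| ≤ 4^2 + 2·4 + 4 = 28.
Hence |x^3 − 8| ≤ 28|x − 2|, which is < ϵ once |x − 2| < ϵ/28.
Take δ = min(2, ϵ/28). If 0 < |x − 2| < δ then both bounds hold and |x^3 − 8| ≤ 28|x − 2| < 28·(ϵ/28) = ϵ.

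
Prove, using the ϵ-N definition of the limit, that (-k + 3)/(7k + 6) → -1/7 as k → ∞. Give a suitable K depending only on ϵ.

K = (27/49)/ϵ

Let ϵ > 0 be given. For k ≥ 1, |(-k + 3)/(7k + 6) + 1/7| = |27|/(7(7k + 6)) = 27/(7(7k + 6)).
Since 7k + 6 ≥ 7k for k ≥ 1, this is ≤ 27/(7·7k) = (27/49)/k.
So |(-k + 3)/(7k + 6) + 1/7| < ϵ whenever k > (27/49)/ϵ.
Take K = (27/49)/ϵ. If k > K then |(-k + 3)/(7k + 6) + 1/7| ≤ (27/49)/k < ϵ.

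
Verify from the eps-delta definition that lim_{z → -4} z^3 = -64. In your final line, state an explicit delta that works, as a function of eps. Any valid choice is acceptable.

delta = min(1, eps/61)

Suppose eps > 0. We seek delta > 0 with 0 < |z + 4| < delta ⇒ |z^3 + 64| < eps.
Factor: z^3 + 64 = (z + 4)(z^2 - 4z + 16), so |z^3 + 64| = |z + 4|·|z^2 - 4z + 16|.
Impose delta ≤ 1 so that |z| < 5; then |z^2 - 4z + 16| ≤ 61.
Hence |z^3 + 64| ≤ 61|z + 4|, which is < eps once |z + 4| < eps/61.
Take delta = min(1, eps/61). If 0 < |z + 4| < delta then both bounds hold and |z^3 + 64| ≤ 61|z + 4| < 61·(eps/61) = eps.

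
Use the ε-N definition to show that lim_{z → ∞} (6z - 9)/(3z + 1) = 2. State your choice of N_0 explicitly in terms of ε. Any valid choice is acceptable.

Let ε > 0. We seek N_0 > 0 such that z > N_0 implies |(6z - 9)/(3z + 1) − 2| < ε.
(6z - 9)/(3z + 1) − 2 = (3(6z - 9) − 6(3z + 1)) / (3(3z + 1)) = -33/(3(3z + 1)).
For z > 0 we have 3z + 1 > 3z, so |(6z - 9)/(3z + 1) − 2| = 33/(3(3z + 1)) < 33/(3·3z) = (11/3)/z.
Thus |(6z - 9)/(3z + 1) − 2| < ε whenever z > (11/3)/ε.
Take N_0 = (11/3)/ε. If z > N_0 then |(6z - 9)/(3z + 1) − 2| < (11/3)/z < ε.

N_0 = (11/3)/ε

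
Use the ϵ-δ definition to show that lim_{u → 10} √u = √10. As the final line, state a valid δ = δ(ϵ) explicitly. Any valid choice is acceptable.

δ = min(10, √10·ϵ)

Let ϵ > 0. We want δ > 0 such that 0 < |u − 10| < δ implies |√u − √10| < ϵ.
Rationalise: √u − √10 = (u − 10)/(√u + √10), so |√u − √10| = |u − 10|/(√u + √10).
Restrict δ ≤ 10 so that |u − 10| < 10 forces u > 0, and then √u + √10 > √10.
Hence |√u − √10| < |u − 10|/√10, which is < ϵ once |u − 10| < √10·ϵ.
Take δ = min(10, √10·ϵ). If 0 < |u − 10| < δ then u > 0 and |√u − √10| < |u − 10|/√10 < ϵ.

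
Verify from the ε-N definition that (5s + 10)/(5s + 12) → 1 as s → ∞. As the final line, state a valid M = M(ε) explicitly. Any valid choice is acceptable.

M = (2/5)/ε

Suppose ε > 0. We seek M > 0 such that s > M implies |(5s + 10)/(5s + 12) − 1| < ε.
(5s + 10)/(5s + 12) − 1 = (5(5s + 10) − 5(5s + 12)) / (5(5s + 12)) = -10/(5(5s + 12)).
For s > 0 we have 5s + 12 > 5s, so |(5s + 10)/(5s + 12) − 1| = 10/(5(5s + 12)) < 10/(5·5s) = (2/5)/s.
Thus |(5s + 10)/(5s + 12) − 1| < ε whenever s > (2/5)/ε.
Take M = (2/5)/ε. If s > M then |(5s + 10)/(5s + 12) − 1| < (2/5)/s < ε.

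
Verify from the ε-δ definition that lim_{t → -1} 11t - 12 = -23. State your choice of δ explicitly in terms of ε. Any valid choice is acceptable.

δ = ε/11

Let ε > 0 be given. We need δ > 0 so that 0 < |t + 1| < δ implies |(11t - 12) + 23| < ε.
Since (11t - 12) + 23 = 11(t + 1), we have |(11t - 12) + 23| = 11|t + 1|.
So 11|t + 1| < ε exactly when |t + 1| < ε/11.
Choosing δ = ε/11 gives |(11t - 12) + 23| = 11|t + 1| < ε whenever |t + 1| < δ.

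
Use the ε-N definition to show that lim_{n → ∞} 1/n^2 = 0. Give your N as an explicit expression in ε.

N = (1/ε)^{1/2}

Let ε > 0 be given. For n ≥ 1, |1/n^2 − 0| = 1/n^2.
1/n^2 < ε ⇔ n^2 > 1/ε ⇔ n > (1/ε)^{1/2}.
Take N = (1/ε)^{1/2}. Then n > N implies 1/n^2 < ε.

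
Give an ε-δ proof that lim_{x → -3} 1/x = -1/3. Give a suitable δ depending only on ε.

δ = min(3/2, (9/2)ε)

Suppose ε > 0. We seek δ > 0 such that 0 < |x + 3| < δ implies |1/x + 1/3| < ε.
|1/x + 1/3| = |-3 − x|/(3·|x|) = |x + 3|/(3|x|).
Require δ ≤ 3/2 so that |x| > 3 − 3/2 = 3/2, hence 3|x| > 9/2.
Then |1/x + 1/3| < |x + 3|/(9/2), which is < ε when |x + 3| < (9/2)ε.
Take δ = min(3/2, (9/2)ε). Then 0 < |x + 3| < δ gives both |x + 3| < 3/2 and |x + 3| < (9/2)ε, so |1/x + 1/3| < ε.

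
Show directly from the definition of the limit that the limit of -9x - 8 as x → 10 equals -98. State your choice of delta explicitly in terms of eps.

delta = eps/9

Let eps > 0. We need delta > 0 so that 0 < |x − 10| < delta implies |(-9x - 8) + 98| < eps.
Since (-9x - 8) + 98 = -9(x − 10), we have |(-9x - 8) + 98| = 9|x − 10|.
So 9|x − 10| < eps exactly when |x − 10| < eps/9.
Choosing delta = eps/9 gives |(-9x - 8) + 98| = 9|x − 10| < eps whenever |x − 10| < delta.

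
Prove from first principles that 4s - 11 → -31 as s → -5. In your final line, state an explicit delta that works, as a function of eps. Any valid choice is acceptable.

delta = eps/4

Let eps > 0 be given. We need delta > 0 so that 0 < |s + 5| < delta implies |(4s - 11) + 31| < eps.
Since (4s - 11) + 31 = 4(s + 5), we have |(4s - 11) + 31| = 4|s + 5|.
So 4|s + 5| < eps exactly when |s + 5| < eps/4.
Choosing delta = eps/4 gives |(4s - 11) + 31| = 4|s + 5| < eps whenever |s + 5| < delta.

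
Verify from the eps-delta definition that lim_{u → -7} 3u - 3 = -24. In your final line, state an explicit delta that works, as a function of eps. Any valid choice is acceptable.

Fix eps > 0. We need delta > 0 so that 0 < |u + 7| < delta implies |(3u - 3) + 24| < eps.
|(3u - 3) + 24| = |3u + 21| = 3|u + 7|.
So 3|u + 7| < eps exactly when |u + 7| < eps/3.
Choosing delta = eps/3 gives |(3u - 3) + 24| = 3|u + 7| < eps whenever |u + 7| < delta.

delta = eps/3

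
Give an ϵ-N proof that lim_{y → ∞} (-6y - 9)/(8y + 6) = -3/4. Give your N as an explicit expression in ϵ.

N = (9/16)/ϵ

Let ϵ > 0. We seek N > 0 such that y > N implies |(-6y - 9)/(8y + 6) + 3/4| < ϵ.
(-6y - 9)/(8y + 6) + 3/4 = (8(-6y - 9) − (-6)(8y + 6)) / (8(8y + 6)) = -36/(8(8y + 6)).
For y > 0 we have 8y + 6 > 8y, so |(-6y - 9)/(8y + 6) + 3/4| = 36/(8(8y + 6)) < 36/(8·8y) = (9/16)/y.
Thus |(-6y - 9)/(8y + 6) + 3/4| < ϵ whenever y > (9/16)/ϵ.
Take N = (9/16)/ϵ. If y > N then |(-6y - 9)/(8y + 6) + 3/4| < (9/16)/y < ϵ.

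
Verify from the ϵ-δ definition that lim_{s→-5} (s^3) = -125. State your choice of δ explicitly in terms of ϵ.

Fix ϵ > 0. We seek δ > 0 with 0 < |s + 5| < δ ⇒ |s^3 + 125| < ϵ.
Factor: s^3 + 125 = (s + 5)(s^2 - 5s + 25), so |s^3 + 125| = |s + 5|·|s^2 - 5s + 25|.
Restrict δ ≤ 1. Then |s + 5| < 1 gives |s| < 6, so by the triangle inequality |s^2 - 5s + 25| ≤ 6^2 + 5·6 + 25 = 91.
Hence |s^3 + 125| ≤ 91|s + 5|, which is < ϵ once |s + 5| < ϵ/91.
Take δ = min(1, ϵ/91). If 0 < |s + 5| < δ then both bounds hold and |s^3 + 125| ≤ 91|s + 5| < 91·(ϵ/91) = ϵ.

δ = min(1, ϵ/91)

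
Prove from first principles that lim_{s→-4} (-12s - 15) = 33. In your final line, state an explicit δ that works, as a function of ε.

Let ε > 0. We need δ > 0 so that 0 < |s + 4| < δ implies |(-12s - 15) − 33| < ε.
|(-12s - 15) − 33| = |-12s - 48| = 12|s + 4|.
So 12|s + 4| < ε exactly when |s + 4| < ε/12.
Choosing δ = ε/12 gives |(-12s - 15) − 33| = 12|s + 4| < ε whenever |s + 4| < δ.

δ = ε/12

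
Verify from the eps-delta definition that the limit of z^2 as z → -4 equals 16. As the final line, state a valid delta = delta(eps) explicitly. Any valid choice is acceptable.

delta = min(1, eps/9)

Let eps > 0 be given. We seek delta > 0 with 0 < |z + 4| < delta ⇒ |z^2 − 16| < eps.
Factor: z^2 − 16 = (z + 4)(z - 4), so |z^2 − 16| = |z + 4|·|z - 4|.
Restrict delta ≤ 1. Then |z + 4| < 1 gives |z| < 5, so by the triangle inequality |z - 4| ≤ 5 + 4 = 9.
Hence |z^2 − 16| ≤ 9|z + 4|, which is < eps once |z + 4| < eps/9.
Take delta = min(1, eps/9). If 0 < |z + 4| < delta then both bounds hold and |z^2 − 16| ≤ 9|z + 4| < 9·(eps/9) = eps.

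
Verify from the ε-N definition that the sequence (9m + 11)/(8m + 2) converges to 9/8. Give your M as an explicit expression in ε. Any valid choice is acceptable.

Suppose ε > 0. For m ≥ 1, |(9m + 11)/(8m + 2) − (9/8)| = |70|/(8(8m + 2)) = 70/(8(8m + 2)).
Since 8m + 2 ≥ 8m for m ≥ 1, this is ≤ 70/(8·8m) = (35/32)/m.
So |(9m + 11)/(8m + 2) − (9/8)| < ε whenever m > (35/32)/ε.
Take M = (35/32)/ε. If m > M then |(9m + 11)/(8m + 2) − (9/8)| ≤ (35/32)/m < ε.

M = (35/32)/ε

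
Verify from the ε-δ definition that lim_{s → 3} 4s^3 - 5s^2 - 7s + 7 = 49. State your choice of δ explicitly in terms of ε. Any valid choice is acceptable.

δ = min(1, ε/106)

Let ε > 0 be given. We want δ > 0 such that 0 < |s − 3| < δ implies |(4s^3 - 5s^2 - 7s + 7) − 49| < ε.
(4s^3 - 5s^2 - 7s + 7) − 49 = 4s^3 - 5s^2 - 7s - 42 = (s − 3)(4s^2 + 7s + 14).
So |(4s^3 - 5s^2 - 7s + 7) − 49| = |s − 3|·|4s^2 + 7s + 14|.
Assume first that |s − 3| < 1, so |s| < 4. Then |4s^2 + 7s + 14| ≤ 4·4^2 + 7·4 + 14 = 106.
Hence |(4s^3 - 5s^2 - 7s + 7) − 49| ≤ 106|s − 3| < ε provided |s − 3| < ε/106.
Take δ = min(1, ε/106). Then 0 < |s − 3| < δ gives both |s − 3| < 1 and |s − 3| < ε/106, so |(4s^3 - 5s^2 - 7s + 7) − 49| < ε.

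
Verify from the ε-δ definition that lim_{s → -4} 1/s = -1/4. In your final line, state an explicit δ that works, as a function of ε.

Suppose ε > 0. We seek δ > 0 such that 0 < |s + 4| < δ implies |1/s + 1/4| < ε.
|1/s + 1/4| = |-4 − s|/(4·|s|) = |s + 4|/(4|s|).
Require δ ≤ 2 so that |s| > 4 − 2 = 2, hence 4|s| > 8.
Then |1/s + 1/4| < |s + 4|/8, which is < ε when |s + 4| < 8ε.
Take δ = min(2, 8ε). Then 0 < |s + 4| < δ gives both |s + 4| < 2 and |s + 4| < 8ε, so |1/s + 1/4| < ε.

δ = min(2, 8ε)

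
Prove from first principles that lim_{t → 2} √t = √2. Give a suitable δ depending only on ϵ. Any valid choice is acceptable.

δ = min(2, √2·ϵ)

Let ϵ > 0. We want δ > 0 such that 0 < |t − 2| < δ implies |√t − √2| < ϵ.
Rationalise: √t − √2 = (t − 2)/(√t + √2), so |√t − √2| = |t − 2|/(√t + √2).
Restrict δ ≤ 2 so that |t − 2| < 2 forces t > 0, and then √t + √2 > √2.
Hence |√t − √2| < |t − 2|/√2, which is < ϵ once |t − 2| < √2·ϵ.
Take δ = min(2, √2·ϵ). If 0 < |t − 2| < δ then t > 0 and |√t − √2| < |t − 2|/√2 < ϵ.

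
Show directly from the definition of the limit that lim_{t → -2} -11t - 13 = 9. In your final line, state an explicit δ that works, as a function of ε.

Let ε > 0 be given. We need δ > 0 so that 0 < |t + 2| < δ implies |(-11t - 13) − 9| < ε.
|(-11t - 13) − 9| = |-11t - 22| = 11|t + 2|.
So 11|t + 2| < ε exactly when |t + 2| < ε/11.
Take δ = ε/11. If 0 < |t + 2| < δ then |(-11t - 13) − 9| = 11|t + 2| < 11·(ε/11) = ε.

δ = ε/11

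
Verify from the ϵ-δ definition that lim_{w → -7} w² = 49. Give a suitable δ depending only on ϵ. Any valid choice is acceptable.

Let ϵ > 0. We seek δ > 0 with 0 < |w + 7| < δ ⇒ |w² − 49| < ϵ.
Factor: w² − 49 = (w + 7)(w - 7), so |w² − 49| = |w + 7|·|w - 7|.
Impose δ ≤ 2 so that |w| < 9; then |w - 7| ≤ 16.
Hence |w² − 49| ≤ 16|w + 7|, which is < ϵ once |w + 7| < ϵ/16.
Take δ = min(2, ϵ/16). If 0 < |w + 7| < δ then both bounds hold and |w² − 49| ≤ 16|w + 7| < 16·(ϵ/16) = ϵ.

δ = min(2, ϵ/16)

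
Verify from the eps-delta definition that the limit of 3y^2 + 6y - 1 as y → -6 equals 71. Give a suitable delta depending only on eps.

Suppose eps > 0. We want delta > 0 such that 0 < |y + 6| < delta implies |(3y^2 + 6y - 1) − 71| < eps.
(3y^2 + 6y - 1) − 71 = 3y^2 + 6y - 72 = (y + 6)(3y - 12).
So |(3y^2 + 6y - 1) − 71| = |y + 6|·|3y - 12|.
Require delta ≤ 1. Then |y + 6| < 1 gives |y| < 7, and by the triangle inequality |3y - 12| ≤ 3·7 + 12 = 33.
Hence |(3y^2 + 6y - 1) − 71| ≤ 33|y + 6| < eps provided |y + 6| < eps/33.
Take delta = min(1, eps/33). Then 0 < |y + 6| < delta gives both |y + 6| < 1 and |y + 6| < eps/33, so |(3y^2 + 6y - 1) − 71| < eps.

delta = min(1, eps/33)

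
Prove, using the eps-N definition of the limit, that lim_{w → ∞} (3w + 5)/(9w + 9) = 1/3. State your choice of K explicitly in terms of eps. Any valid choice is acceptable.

Let eps > 0 be given. We seek K > 0 such that w > K implies |(3w + 5)/(9w + 9) − (1/3)| < eps.
(3w + 5)/(9w + 9) − (1/3) = (9(3w + 5) − 3(9w + 9)) / (9(9w + 9)) = 18/(9(9w + 9)).
For w > 0 we have 9w + 9 > 9w, so |(3w + 5)/(9w + 9) − (1/3)| = 18/(9(9w + 9)) < 18/(9·9w) = (2/9)/w.
Thus |(3w + 5)/(9w + 9) − (1/3)| < eps whenever w > (2/9)/eps.
Take K = (2/9)/eps. If w > K then |(3w + 5)/(9w + 9) − (1/3)| < (2/9)/w < eps.

K = (2/9)/eps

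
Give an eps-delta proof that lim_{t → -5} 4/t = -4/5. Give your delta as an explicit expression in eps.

Let eps > 0. We seek delta > 0 such that 0 < |t + 5| < delta implies |4/t + 4/5| < eps.
|4/t + 4/5| = 4·|-5 − t|/(5·|t|) = 4|t + 5|/(5|t|).
Restrict delta ≤ 5/2. Then |t + 5| < 5/2 gives |t| > 5/2, so 5|t| > 25/2.
Then |4/t + 4/5| < 4|t + 5|/(25/2), which is < eps when |t + 5| < (25/8)eps.
Take delta = min(5/2, (25/8)eps). Then 0 < |t + 5| < delta gives both |t + 5| < 5/2 and |t + 5| < (25/8)eps, so |4/t + 4/5| < eps.

delta = min(5/2, (25/8)eps)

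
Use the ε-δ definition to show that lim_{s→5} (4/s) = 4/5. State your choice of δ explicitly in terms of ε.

δ = min(5/2, (25/8)ε)

Let ε > 0 be given. We seek δ > 0 such that 0 < |s − 5| < δ implies |4/s − (4/5)| < ε.
|4/s − (4/5)| = 4·|5 − s|/(5·|s|) = 4|s − 5|/(5|s|).
Restrict δ ≤ 5/2. Then |s − 5| < 5/2 gives |s| > 5/2, so 5|s| > 25/2.
Then |4/s − (4/5)| < 4|s − 5|/(25/2), which is < ε when |s − 5| < (25/8)ε.
Take δ = min(5/2, (25/8)ε). Then 0 < |s − 5| < δ gives both |s − 5| < 5/2 and |s − 5| < (25/8)ε, so |4/s − (4/5)| < ε.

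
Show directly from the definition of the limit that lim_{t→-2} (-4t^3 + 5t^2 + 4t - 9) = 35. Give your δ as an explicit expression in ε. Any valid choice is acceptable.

δ = min(1, ε/97)

Let ε > 0 be given. We want δ > 0 such that 0 < |t + 2| < δ implies |(-4t^3 + 5t^2 + 4t - 9) − 35| < ε.
(-4t^3 + 5t^2 + 4t - 9) − 35 = -4t^3 + 5t^2 + 4t - 44 = (t + 2)(-4t^2 + 13t - 22).
So |(-4t^3 + 5t^2 + 4t - 9) − 35| = |t + 2|·|-4t^2 + 13t - 22|.
Assume first that |t + 2| < 1, so |t| < 3. Then |-4t^2 + 13t - 22| ≤ 4·3^2 + 13·3 + 22 = 97.
Hence |(-4t^3 + 5t^2 + 4t - 9) − 35| ≤ 97|t + 2| < ε provided |t + 2| < ε/97.
Choosing δ = min(1, ε/97) ensures both conditions, hence |(-4t^3 + 5t^2 + 4t - 9) − 35| < ε.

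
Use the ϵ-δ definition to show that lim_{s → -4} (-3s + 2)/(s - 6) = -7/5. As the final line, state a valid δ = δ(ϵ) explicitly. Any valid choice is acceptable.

Let ϵ > 0 be given. We want δ > 0 with 0 < |s + 4| < δ ⇒ |(-3s + 2)/(s - 6) + 7/5| < ϵ.
Combining over a common denominator, (-3s + 2)/(s - 6) + 7/5 = [(-3s + 2)·(-10) − 14·(s - 6)] / [(-10)·(s - 6)] = 16(s + 4) / ((-10)(s - 6)).
So |(-3s + 2)/(s - 6) + 7/5| = 16|s + 4| / (10·|s − 6|).
Require δ ≤ 5, so |s − 6| ≥ |-10| − |s + 4| > 10 − 5 = 5.
Hence |(-3s + 2)/(s - 6) + 7/5| < 16|s + 4|/(10·5) = (8/25)|s + 4|, which is < ϵ once |s + 4| < (25/8)ϵ.
Take δ = min(5, (25/8)ϵ). Then 0 < |s + 4| < δ forces both bounds, so |(-3s + 2)/(s - 6) + 7/5| < ϵ.

δ = min(5, (25/8)ϵ)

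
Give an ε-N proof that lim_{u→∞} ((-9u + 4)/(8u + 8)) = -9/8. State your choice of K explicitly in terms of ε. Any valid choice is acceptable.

K = (13/8)/ε

Suppose ε > 0. We seek K > 0 such that u > K implies |(-9u + 4)/(8u + 8) + 9/8| < ε.
(-9u + 4)/(8u + 8) + 9/8 = (8(-9u + 4) − (-9)(8u + 8)) / (8(8u + 8)) = 104/(8(8u + 8)).
For u > 0 we have 8u + 8 > 8u, so |(-9u + 4)/(8u + 8) + 9/8| = 104/(8(8u + 8)) < 104/(8·8u) = (13/8)/u.
Thus |(-9u + 4)/(8u + 8) + 9/8| < ε whenever u > (13/8)/ε.
Take K = (13/8)/ε. If u > K then |(-9u + 4)/(8u + 8) + 9/8| < (13/8)/u < ε.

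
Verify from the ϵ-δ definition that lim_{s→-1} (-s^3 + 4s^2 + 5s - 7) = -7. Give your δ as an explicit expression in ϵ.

Let ϵ > 0. We want δ > 0 such that 0 < |s + 1| < δ implies |(-s^3 + 4s^2 + 5s - 7) + 7| < ϵ.
(-s^3 + 4s^2 + 5s - 7) + 7 = -s^3 + 4s^2 + 5s = (s + 1)(-s^2 + 5s).
So |(-s^3 + 4s^2 + 5s - 7) + 7| = |s + 1|·|-s^2 + 5s|.
Require δ ≤ 2. Then |s + 1| < 2 gives |s| < 3, and by the triangle inequality |-s^2 + 5s| ≤ 3^2 + 5·3 = 24.
Hence |(-s^3 + 4s^2 + 5s - 7) + 7| ≤ 24|s + 1| < ϵ provided |s + 1| < ϵ/24.
Choosing δ = min(2, ϵ/24) ensures both conditions, hence |(-s^3 + 4s^2 + 5s - 7) + 7| < ϵ.

δ = min(2, ϵ/24)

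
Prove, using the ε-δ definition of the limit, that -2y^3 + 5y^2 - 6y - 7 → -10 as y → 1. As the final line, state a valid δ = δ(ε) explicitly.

δ = min(1, ε/17)

Let ε > 0 be given. We want δ > 0 such that 0 < |y − 1| < δ implies |(-2y^3 + 5y^2 - 6y - 7) + 10| < ε.
(-2y^3 + 5y^2 - 6y - 7) + 10 = -2y^3 + 5y^2 - 6y + 3 = (y − 1)(-2y^2 + 3y - 3).
So |(-2y^3 + 5y^2 - 6y - 7) + 10| = |y − 1|·|-2y^2 + 3y - 3|.
Assume first that |y − 1| < 1, so |y| < 2. Then |-2y^2 + 3y - 3| ≤ 2·2^2 + 3·2 + 3 = 17.
Hence |(-2y^3 + 5y^2 - 6y - 7) + 10| ≤ 17|y − 1| < ε provided |y − 1| < ε/17.
Choosing δ = min(1, ε/17) ensures both conditions, hence |(-2y^3 + 5y^2 - 6y - 7) + 10| < ε.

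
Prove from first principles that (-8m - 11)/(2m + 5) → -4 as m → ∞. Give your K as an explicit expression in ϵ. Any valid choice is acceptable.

K = (9/2)/ϵ

Fix ϵ > 0. For m ≥ 1, |(-8m - 11)/(2m + 5) + 4| = |18|/(2(2m + 5)) = 18/(2(2m + 5)).
Since 2m + 5 ≥ 2m for m ≥ 1, this is ≤ 18/(2·2m) = (9/2)/m.
So |(-8m - 11)/(2m + 5) + 4| < ϵ whenever m > (9/2)/ϵ.
Take K = (9/2)/ϵ. If m > K then |(-8m - 11)/(2m + 5) + 4| ≤ (9/2)/m < ϵ.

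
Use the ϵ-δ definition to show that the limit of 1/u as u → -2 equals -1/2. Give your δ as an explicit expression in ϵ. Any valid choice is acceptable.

δ = min(1, 2ϵ)

Let ϵ > 0. We seek δ > 0 such that 0 < |u + 2| < δ implies |1/u + 1/2| < ϵ.
|1/u + 1/2| = |-2 − u|/(2·|u|) = |u + 2|/(2|u|).
Require δ ≤ 1 so that |u| > 2 − 1 = 1, hence 2|u| > 2.
Then |1/u + 1/2| < |u + 2|/2, which is < ϵ when |u + 2| < 2ϵ.
Take δ = min(1, 2ϵ). Then 0 < |u + 2| < δ gives both |u + 2| < 1 and |u + 2| < 2ϵ, so |1/u + 1/2| < ϵ.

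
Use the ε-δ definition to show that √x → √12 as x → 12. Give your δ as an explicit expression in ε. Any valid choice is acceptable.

Let ε > 0 be given. We want δ > 0 such that 0 < |x − 12| < δ implies |√x − √12| < ε.
Rationalise: √x − √12 = (x − 12)/(√x + √12), so |√x − √12| = |x − 12|/(√x + √12).
Restrict δ ≤ 12 so that |x − 12| < 12 forces x > 0, and then √x + √12 > √12.
Hence |√x − √12| < |x − 12|/√12, which is < ε once |x − 12| < √12·ε.
Take δ = min(12, √12·ε). If 0 < |x − 12| < δ then x > 0 and |√x − √12| < |x − 12|/√12 < ε.

δ = min(12, √12·ε)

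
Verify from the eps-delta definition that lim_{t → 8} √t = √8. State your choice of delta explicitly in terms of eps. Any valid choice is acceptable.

Fix eps > 0. We want delta > 0 such that 0 < |t − 8| < delta implies |√t − √8| < eps.
Rationalise: √t − √8 = (t − 8)/(√t + √8), so |√t − √8| = |t − 8|/(√t + √8).
Restrict delta ≤ 8 so that |t − 8| < 8 forces t > 0, and then √t + √8 > √8.
Hence |√t − √8| < |t − 8|/√8, which is < eps once |t − 8| < √8·eps.
Take delta = min(8, √8·eps). If 0 < |t − 8| < delta then t > 0 and |√t − √8| < |t − 8|/√8 < eps.

delta = min(8, √8·eps)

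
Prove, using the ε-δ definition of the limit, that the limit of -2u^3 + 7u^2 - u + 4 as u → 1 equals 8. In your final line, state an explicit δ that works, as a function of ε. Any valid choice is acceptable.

δ = min(1, ε/22)

Let ε > 0. We want δ > 0 such that 0 < |u − 1| < δ implies |(-2u^3 + 7u^2 - u + 4) − 8| < ε.
(-2u^3 + 7u^2 - u + 4) − 8 = -2u^3 + 7u^2 - u - 4 = (u − 1)(-2u^2 + 5u + 4).
So |(-2u^3 + 7u^2 - u + 4) − 8| = |u − 1|·|-2u^2 + 5u + 4|.
Assume first that |u − 1| < 1, so |u| < 2. Then |-2u^2 + 5u + 4| ≤ 2·2^2 + 5·2 + 4 = 22.
Hence |(-2u^3 + 7u^2 - u + 4) − 8| ≤ 22|u − 1| < ε provided |u − 1| < ε/22.
Choosing δ = min(1, ε/22) ensures both conditions, hence |(-2u^3 + 7u^2 - u + 4) − 8| < ε.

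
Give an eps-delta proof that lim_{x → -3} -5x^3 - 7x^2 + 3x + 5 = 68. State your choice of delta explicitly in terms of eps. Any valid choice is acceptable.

delta = min(1, eps/133)

Let eps > 0 be given. We want delta > 0 such that 0 < |x + 3| < delta implies |(-5x^3 - 7x^2 + 3x + 5) − 68| < eps.
(-5x^3 - 7x^2 + 3x + 5) − 68 = -5x^3 - 7x^2 + 3x - 63 = (x + 3)(-5x^2 + 8x - 21).
So |(-5x^3 - 7x^2 + 3x + 5) − 68| = |x + 3|·|-5x^2 + 8x - 21|.
Assume first that |x + 3| < 1, so |x| < 4. Then |-5x^2 + 8x - 21| ≤ 5·4^2 + 8·4 + 21 = 133.
Hence |(-5x^3 - 7x^2 + 3x + 5) − 68| ≤ 133|x + 3| < eps provided |x + 3| < eps/133.
Take delta = min(1, eps/133). Then 0 < |x + 3| < delta gives both |x + 3| < 1 and |x + 3| < eps/133, so |(-5x^3 - 7x^2 + 3x + 5) − 68| < eps.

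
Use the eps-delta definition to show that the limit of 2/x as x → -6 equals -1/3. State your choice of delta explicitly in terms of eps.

delta = min(3, 9eps)

Let eps > 0 be given. We seek delta > 0 such that 0 < |x + 6| < delta implies |2/x + 1/3| < eps.
|2/x + 1/3| = 2·|-6 − x|/(6·|x|) = 2|x + 6|/(6|x|).
Restrict delta ≤ 3. Then |x + 6| < 3 gives |x| > 3, so 6|x| > 18.
Then |2/x + 1/3| < 2|x + 6|/18, which is < eps when |x + 6| < 9eps.
Take delta = min(3, 9eps). Then 0 < |x + 6| < delta gives both |x + 6| < 3 and |x + 6| < 9eps, so |2/x + 1/3| < eps.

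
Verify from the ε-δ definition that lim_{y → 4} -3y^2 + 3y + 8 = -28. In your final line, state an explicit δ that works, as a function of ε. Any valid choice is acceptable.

δ = min(1, ε/24)

Let ε > 0 be given. We want δ > 0 such that 0 < |y − 4| < δ implies |(-3y^2 + 3y + 8) + 28| < ε.
(-3y^2 + 3y + 8) + 28 = -3y^2 + 3y + 36 = (y − 4)(-3y - 9).
So |(-3y^2 + 3y + 8) + 28| = |y − 4|·|-3y - 9|.
Require δ ≤ 1. Then |y − 4| < 1 gives |y| < 5, and by the triangle inequality |-3y - 9| ≤ 3·5 + 9 = 24.
Hence |(-3y^2 + 3y + 8) + 28| ≤ 24|y − 4| < ε provided |y − 4| < ε/24.
Take δ = min(1, ε/24). Then 0 < |y − 4| < δ gives both |y − 4| < 1 and |y − 4| < ε/24, so |(-3y^2 + 3y + 8) + 28| < ε.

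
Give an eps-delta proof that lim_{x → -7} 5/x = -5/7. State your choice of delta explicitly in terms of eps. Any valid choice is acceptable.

delta = min(7/2, (49/10)eps)

Let eps > 0. We seek delta > 0 such that 0 < |x + 7| < delta implies |5/x + 5/7| < eps.
|5/x + 5/7| = 5·|-7 − x|/(7·|x|) = 5|x + 7|/(7|x|).
Restrict delta ≤ 7/2. Then |x + 7| < 7/2 gives |x| > 7/2, so 7|x| > 49/2.
Then |5/x + 5/7| < 5|x + 7|/(49/2), which is < eps when |x + 7| < (49/10)eps.
Take delta = min(7/2, (49/10)eps). Then 0 < |x + 7| < delta gives both |x + 7| < 7/2 and |x + 7| < (49/10)eps, so |5/x + 5/7| < eps.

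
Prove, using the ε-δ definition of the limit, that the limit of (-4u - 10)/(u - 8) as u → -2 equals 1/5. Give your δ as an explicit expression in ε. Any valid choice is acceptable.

Fix ε > 0. We want δ > 0 with 0 < |u + 2| < δ ⇒ |(-4u - 10)/(u - 8) − (1/5)| < ε.
Combining over a common denominator, (-4u - 10)/(u - 8) − (1/5) = [(-4u - 10)·(-10) − (-2)·(u - 8)] / [(-10)·(u - 8)] = 42(u + 2) / ((-10)(u - 8)).
So |(-4u - 10)/(u - 8) − (1/5)| = 42|u + 2| / (10·|u − 8|).
Require δ ≤ 5, so |u − 8| ≥ |-10| − |u + 2| > 10 − 5 = 5.
Hence |(-4u - 10)/(u - 8) − (1/5)| < 42|u + 2|/(10·5) = (21/25)|u + 2|, which is < ε once |u + 2| < (25/21)ε.
Take δ = min(5, (25/21)ε). Then 0 < |u + 2| < δ forces both bounds, so |(-4u - 10)/(u - 8) − (1/5)| < ε.

δ = min(5, (25/21)ε)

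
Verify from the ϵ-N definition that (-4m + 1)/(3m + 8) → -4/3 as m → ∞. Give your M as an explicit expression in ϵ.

Fix ϵ > 0. For m ≥ 1, |(-4m + 1)/(3m + 8) + 4/3| = |35|/(3(3m + 8)) = 35/(3(3m + 8)).
Since 3m + 8 ≥ 3m for m ≥ 1, this is ≤ 35/(3·3m) = (35/9)/m.
So |(-4m + 1)/(3m + 8) + 4/3| < ϵ whenever m > (35/9)/ϵ.
Take M = (35/9)/ϵ. If m > M then |(-4m + 1)/(3m + 8) + 4/3| ≤ (35/9)/m < ϵ.

M = (35/9)/ϵ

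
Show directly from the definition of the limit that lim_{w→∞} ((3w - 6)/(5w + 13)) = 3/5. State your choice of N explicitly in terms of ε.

Fix ε > 0. We seek N > 0 such that w > N implies |(3w - 6)/(5w + 13) − (3/5)| < ε.
(3w - 6)/(5w + 13) − (3/5) = (5(3w - 6) − 3(5w + 13)) / (5(5w + 13)) = -69/(5(5w + 13)).
For w > 0 we have 5w + 13 > 5w, so |(3w - 6)/(5w + 13) − (3/5)| = 69/(5(5w + 13)) < 69/(5·5w) = (69/25)/w.
Thus |(3w - 6)/(5w + 13) − (3/5)| < ε whenever w > (69/25)/ε.
Take N = (69/25)/ε. If w > N then |(3w - 6)/(5w + 13) − (3/5)| < (69/25)/w < ε.

N = (69/25)/ε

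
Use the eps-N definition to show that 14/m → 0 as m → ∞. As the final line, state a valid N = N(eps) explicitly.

Suppose eps > 0. For m ≥ 1, |14/m − 0| = 14/(m) ≤ 14/m.
We need 14/m < eps, i.e. m > 14/eps.
Take N = 14/eps. If m > N then |14/m| ≤ 14/m < eps.

N = 14/eps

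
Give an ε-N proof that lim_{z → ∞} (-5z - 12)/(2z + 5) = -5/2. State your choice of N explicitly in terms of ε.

N = (1/4)/ε

Let ε > 0 be given. We seek N > 0 such that z > N implies |(-5z - 12)/(2z + 5) + 5/2| < ε.
(-5z - 12)/(2z + 5) + 5/2 = (2(-5z - 12) − (-5)(2z + 5)) / (2(2z + 5)) = 1/(2(2z + 5)).
For z > 0 we have 2z + 5 > 2z, so |(-5z - 12)/(2z + 5) + 5/2| = 1/(2(2z + 5)) < 1/(2·2z) = (1/4)/z.
Thus |(-5z - 12)/(2z + 5) + 5/2| < ε whenever z > (1/4)/ε.
Take N = (1/4)/ε. If z > N then |(-5z - 12)/(2z + 5) + 5/2| < (1/4)/z < ε.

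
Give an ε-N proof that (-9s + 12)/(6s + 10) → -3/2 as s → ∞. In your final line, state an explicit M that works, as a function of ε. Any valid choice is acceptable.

M = (9/2)/ε

Let ε > 0. We seek M > 0 such that s > M implies |(-9s + 12)/(6s + 10) + 3/2| < ε.
(-9s + 12)/(6s + 10) + 3/2 = (6(-9s + 12) − (-9)(6s + 10)) / (6(6s + 10)) = 162/(6(6s + 10)).
For s > 0 we have 6s + 10 > 6s, so |(-9s + 12)/(6s + 10) + 3/2| = 162/(6(6s + 10)) < 162/(6·6s) = (9/2)/s.
Thus |(-9s + 12)/(6s + 10) + 3/2| < ε whenever s > (9/2)/ε.
Take M = (9/2)/ε. If s > M then |(-9s + 12)/(6s + 10) + 3/2| < (9/2)/s < ε.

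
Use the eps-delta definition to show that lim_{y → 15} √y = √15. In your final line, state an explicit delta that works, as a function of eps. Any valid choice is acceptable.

delta = min(15, √15·eps)

Fix eps > 0. We want delta > 0 such that 0 < |y − 15| < delta implies |√y − √15| < eps.
Rationalise: √y − √15 = (y − 15)/(√y + √15), so |√y − √15| = |y − 15|/(√y + √15).
Restrict delta ≤ 15 so that |y − 15| < 15 forces y > 0, and then √y + √15 > √15.
Hence |√y − √15| < |y − 15|/√15, which is < eps once |y − 15| < √15·eps.
Take delta = min(15, √15·eps). If 0 < |y − 15| < delta then y > 0 and |√y − √15| < |y − 15|/√15 < eps.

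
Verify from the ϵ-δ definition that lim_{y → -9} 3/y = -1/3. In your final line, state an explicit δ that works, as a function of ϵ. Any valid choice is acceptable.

Let ϵ > 0 be given. We seek δ > 0 such that 0 < |y + 9| < δ implies |3/y + 1/3| < ϵ.
|3/y + 1/3| = 3·|-9 − y|/(9·|y|) = 3|y + 9|/(9|y|).
Require δ ≤ 9/2 so that |y| > 9 − 9/2 = 9/2, hence 9|y| > 81/2.
Then |3/y + 1/3| < 3|y + 9|/(81/2), which is < ϵ when |y + 9| < (27/2)ϵ.
Take δ = min(9/2, (27/2)ϵ). Then 0 < |y + 9| < δ gives both |y + 9| < 9/2 and |y + 9| < (27/2)ϵ, so |3/y + 1/3| < ϵ.

δ = min(9/2, (27/2)ϵ)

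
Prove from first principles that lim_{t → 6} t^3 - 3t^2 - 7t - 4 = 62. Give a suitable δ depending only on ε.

Let ε > 0 be given. We want δ > 0 such that 0 < |t − 6| < δ implies |(t^3 - 3t^2 - 7t - 4) − 62| < ε.
(t^3 - 3t^2 - 7t - 4) − 62 = t^3 - 3t^2 - 7t - 66 = (t − 6)(t^2 + 3t + 11).
So |(t^3 - 3t^2 - 7t - 4) − 62| = |t − 6|·|t^2 + 3t + 11|.
Require δ ≤ 1. Then |t − 6| < 1 gives |t| < 7, and by the triangle inequality |t^2 + 3t + 11| ≤ 7^2 + 3·7 + 11 = 81.
Hence |(t^3 - 3t^2 - 7t - 4) − 62| ≤ 81|t − 6| < ε provided |t − 6| < ε/81.
Take δ = min(1, ε/81). Then 0 < |t − 6| < δ gives both |t − 6| < 1 and |t − 6| < ε/81, so |(t^3 - 3t^2 - 7t - 4) − 62| < ε.

δ = min(1, ε/81)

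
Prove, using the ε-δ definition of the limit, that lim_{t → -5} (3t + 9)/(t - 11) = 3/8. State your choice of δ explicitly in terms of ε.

δ = min(8, (64/21)ε)

Let ε > 0. We want δ > 0 with 0 < |t + 5| < δ ⇒ |(3t + 9)/(t - 11) − (3/8)| < ε.
Combining over a common denominator, (3t + 9)/(t - 11) − (3/8) = [(3t + 9)·(-16) − (-6)·(t - 11)] / [(-16)·(t - 11)] = -42(t + 5) / ((-16)(t - 11)).
So |(3t + 9)/(t - 11) − (3/8)| = 42|t + 5| / (16·|t − 11|).
Restrict δ ≤ 8. Then |t + 5| < 8 gives |t − 11| = |(t + 5) + (-16)| ≥ 16 − 8 = 8.
Hence |(3t + 9)/(t - 11) − (3/8)| < 42|t + 5|/(16·8) = (21/64)|t + 5|, which is < ε once |t + 5| < (64/21)ε.
Take δ = min(8, (64/21)ε). Then 0 < |t + 5| < δ forces both bounds, so |(3t + 9)/(t - 11) − (3/8)| < ε.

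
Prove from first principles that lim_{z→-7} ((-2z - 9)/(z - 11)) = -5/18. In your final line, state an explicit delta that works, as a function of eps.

delta = min(9, (162/31)eps)

Let eps > 0 be given. We want delta > 0 with 0 < |z + 7| < delta ⇒ |(-2z - 9)/(z - 11) + 5/18| < eps.
Combining over a common denominator, (-2z - 9)/(z - 11) + 5/18 = [(-2z - 9)·(-18) − 5·(z - 11)] / [(-18)·(z - 11)] = 31(z + 7) / ((-18)(z - 11)).
So |(-2z - 9)/(z - 11) + 5/18| = 31|z + 7| / (18·|z − 11|).
Require delta ≤ 9, so |z − 11| ≥ |-18| − |z + 7| > 18 − 9 = 9.
Hence |(-2z - 9)/(z - 11) + 5/18| < 31|z + 7|/(18·9) = (31/162)|z + 7|, which is < eps once |z + 7| < (162/31)eps.
Take delta = min(9, (162/31)eps). Then 0 < |z + 7| < delta forces both bounds, so |(-2z - 9)/(z - 11) + 5/18| < eps.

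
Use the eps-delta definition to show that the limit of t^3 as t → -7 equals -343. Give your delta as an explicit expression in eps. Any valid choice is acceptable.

Let eps > 0 be given. We seek delta > 0 with 0 < |t + 7| < delta ⇒ |t^3 + 343| < eps.
Factor: t^3 + 343 = (t + 7)(t^2 - 7t + 49), so |t^3 + 343| = |t + 7|·|t^2 - 7t + 49|.
Restrict delta ≤ 2. Then |t + 7| < 2 gives |t| < 9, so by the triangle inequality |t^2 - 7t + 49| ≤ 9^2 + 7·9 + 49 = 193.
Hence |t^3 + 343| ≤ 193|t + 7|, which is < eps once |t + 7| < eps/193.
Take delta = min(2, eps/193). If 0 < |t + 7| < delta then both bounds hold and |t^3 + 343| ≤ 193|t + 7| < 193·(eps/193) = eps.

delta = min(2, eps/193)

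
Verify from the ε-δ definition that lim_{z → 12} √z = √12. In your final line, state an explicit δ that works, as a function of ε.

δ = min(12, √12·ε)

Fix ε > 0. We want δ > 0 such that 0 < |z − 12| < δ implies |√z − √12| < ε.
Multiplying by the conjugate, |√z − √12| = |z − 12|/(√z + √12).
Restrict δ ≤ 12 so that |z − 12| < 12 forces z > 0, and then √z + √12 > √12.
Hence |√z − √12| < |z − 12|/√12, which is < ε once |z − 12| < √12·ε.
Take δ = min(12, √12·ε). If 0 < |z − 12| < δ then z > 0 and |√z − √12| < |z − 12|/√12 < ε.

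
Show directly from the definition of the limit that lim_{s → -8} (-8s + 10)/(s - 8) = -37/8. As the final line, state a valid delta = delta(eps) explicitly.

delta = min(8, (64/27)eps)

Let eps > 0. We want delta > 0 with 0 < |s + 8| < delta ⇒ |(-8s + 10)/(s - 8) + 37/8| < eps.
Combining over a common denominator, (-8s + 10)/(s - 8) + 37/8 = [(-8s + 10)·(-16) − 74·(s - 8)] / [(-16)·(s - 8)] = 54(s + 8) / ((-16)(s - 8)).
So |(-8s + 10)/(s - 8) + 37/8| = 54|s + 8| / (16·|s − 8|).
Require delta ≤ 8, so |s − 8| ≥ |-16| − |s + 8| > 16 − 8 = 8.
Hence |(-8s + 10)/(s - 8) + 37/8| < 54|s + 8|/(16·8) = (27/64)|s + 8|, which is < eps once |s + 8| < (64/27)eps.
Take delta = min(8, (64/27)eps). Then 0 < |s + 8| < delta forces both bounds, so |(-8s + 10)/(s - 8) + 37/8| < eps.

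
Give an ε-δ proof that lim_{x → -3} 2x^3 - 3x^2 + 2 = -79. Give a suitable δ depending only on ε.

Let ε > 0 be given. We want δ > 0 such that 0 < |x + 3| < δ implies |(2x^3 - 3x^2 + 2) + 79| < ε.
(2x^3 - 3x^2 + 2) + 79 = 2x^3 - 3x^2 + 81 = (x + 3)(2x^2 - 9x + 27).
So |(2x^3 - 3x^2 + 2) + 79| = |x + 3|·|2x^2 - 9x + 27|.
Assume first that |x + 3| < 1, so |x| < 4. Then |2x^2 - 9x + 27| ≤ 2·4^2 + 9·4 + 27 = 95.
Hence |(2x^3 - 3x^2 + 2) + 79| ≤ 95|x + 3| < ε provided |x + 3| < ε/95.
Choosing δ = min(1, ε/95) ensures both conditions, hence |(2x^3 - 3x^2 + 2) + 79| < ε.

δ = min(1, ε/95)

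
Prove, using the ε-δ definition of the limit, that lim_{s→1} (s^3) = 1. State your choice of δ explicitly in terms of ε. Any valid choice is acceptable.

Fix ε > 0. We seek δ > 0 with 0 < |s − 1| < δ ⇒ |s^3 − 1| < ε.
Factor: s^3 − 1 = (s − 1)(s^2 + s + 1), so |s^3 − 1| = |s − 1|·|s^2 + s + 1|.
Restrict δ ≤ 1. Then |s − 1| < 1 gives |s| < 2, so by the triangle inequality |s^2 + s + 1| ≤ 2^2 + 2 + 1 = 7.
Hence |s^3 − 1| ≤ 7|s − 1|, which is < ε once |s − 1| < ε/7.
Take δ = min(1, ε/7). If 0 < |s − 1| < δ then both bounds hold and |s^3 − 1| ≤ 7|s − 1| < 7·(ε/7) = ε.

δ = min(1, ε/7)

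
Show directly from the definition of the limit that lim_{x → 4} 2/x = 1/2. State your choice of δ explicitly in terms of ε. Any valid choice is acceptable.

Fix ε > 0. We seek δ > 0 such that 0 < |x − 4| < δ implies |2/x − (1/2)| < ε.
|2/x − (1/2)| = 2·|4 − x|/(4·|x|) = 2|x − 4|/(4|x|).
Restrict δ ≤ 2. Then |x − 4| < 2 gives |x| > 2, so 4|x| > 8.
Then |2/x − (1/2)| < 2|x − 4|/8, which is < ε when |x − 4| < 4ε.
Take δ = min(2, 4ε). Then 0 < |x − 4| < δ gives both |x − 4| < 2 and |x − 4| < 4ε, so |2/x − (1/2)| < ε.

δ = min(2, 4ε)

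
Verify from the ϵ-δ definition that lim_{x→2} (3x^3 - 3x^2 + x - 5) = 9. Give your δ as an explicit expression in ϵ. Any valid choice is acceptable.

Fix ϵ > 0. We want δ > 0 such that 0 < |x − 2| < δ implies |(3x^3 - 3x^2 + x - 5) − 9| < ϵ.
(3x^3 - 3x^2 + x - 5) − 9 = 3x^3 - 3x^2 + x - 14 = (x − 2)(3x^2 + 3x + 7).
So |(3x^3 - 3x^2 + x - 5) − 9| = |x − 2|·|3x^2 + 3x + 7|.
Require δ ≤ 1. Then |x − 2| < 1 gives |x| < 3, and by the triangle inequality |3x^2 + 3x + 7| ≤ 3·3^2 + 3·3 + 7 = 43.
Hence |(3x^3 - 3x^2 + x - 5) − 9| ≤ 43|x − 2| < ϵ provided |x − 2| < ϵ/43.
Choosing δ = min(1, ϵ/43) ensures both conditions, hence |(3x^3 - 3x^2 + x - 5) − 9| < ϵ.

δ = min(1, ϵ/43)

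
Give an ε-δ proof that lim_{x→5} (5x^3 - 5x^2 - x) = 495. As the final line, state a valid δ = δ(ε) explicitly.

Fix ε > 0. We want δ > 0 such that 0 < |x − 5| < δ implies |(5x^3 - 5x^2 - x) − 495| < ε.
(5x^3 - 5x^2 - x) − 495 = 5x^3 - 5x^2 - x - 495 = (x − 5)(5x^2 + 20x + 99).
So |(5x^3 - 5x^2 - x) − 495| = |x − 5|·|5x^2 + 20x + 99|.
Require δ ≤ 1. Then |x − 5| < 1 gives |x| < 6, and by the triangle inequality |5x^2 + 20x + 99| ≤ 5·6^2 + 20·6 + 99 = 399.
Hence |(5x^3 - 5x^2 - x) − 495| ≤ 399|x − 5| < ε provided |x − 5| < ε/399.
Take δ = min(1, ε/399). Then 0 < |x − 5| < δ gives both |x − 5| < 1 and |x − 5| < ε/399, so |(5x^3 - 5x^2 - x) − 495| < ε.

δ = min(1, ε/399)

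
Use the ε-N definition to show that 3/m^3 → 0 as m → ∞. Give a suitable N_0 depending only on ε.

N_0 = (3/ε)^{1/3}

Fix ε > 0. For m ≥ 1, |3/m^3 − 0| = 3/m^3.
3/m^3 < ε ⇔ m^3 > 3/ε ⇔ m > (3/ε)^{1/3}.
Take N_0 = (3/ε)^{1/3}. Then m > N_0 implies 3/m^3 < ε.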